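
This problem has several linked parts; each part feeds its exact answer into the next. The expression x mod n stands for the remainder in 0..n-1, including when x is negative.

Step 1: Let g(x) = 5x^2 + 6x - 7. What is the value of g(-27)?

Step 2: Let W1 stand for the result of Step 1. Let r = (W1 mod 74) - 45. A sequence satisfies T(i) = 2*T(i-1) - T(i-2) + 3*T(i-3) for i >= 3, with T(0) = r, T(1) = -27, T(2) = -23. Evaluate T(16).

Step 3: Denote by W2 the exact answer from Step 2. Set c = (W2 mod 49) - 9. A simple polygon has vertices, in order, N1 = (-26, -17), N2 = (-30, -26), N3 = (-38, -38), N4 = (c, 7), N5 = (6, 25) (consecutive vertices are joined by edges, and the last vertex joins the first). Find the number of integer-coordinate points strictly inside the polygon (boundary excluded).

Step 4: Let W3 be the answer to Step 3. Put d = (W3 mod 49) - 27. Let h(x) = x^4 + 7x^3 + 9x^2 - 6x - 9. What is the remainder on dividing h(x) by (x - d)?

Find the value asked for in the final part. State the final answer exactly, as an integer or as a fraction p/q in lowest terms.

-1

Step 1: 5*(-27)^2 + 6*(-27)^1 - 7 = (3645) + (-162) + (-7) = 3476; answer 3476
Step 2: W1 = 3476; r = 27; T(3) = 2*(-23) - 1*(-27) + 3*(27) = 62; iterating: T(3)=62, T(4)=66, T(5)=1, T(6)=122, T(7)=441, T(8)=763, T(9)=1451, T(10)=3462, T(11)=7762, T(12)=16415, T(13)=35454, T(14)=77779, T(15)=169349, T(16)=367281; answer 367281
Step 3: W2 = 367281; c = 17; cross terms: (-26*-26 - -30*-17)=166, (-30*-38 - -38*-26)=152, (-38*7 - 17*-38)=380, (17*25 - 6*7)=383, (6*-17 - -26*25)=548; twice the area = |1629| = 1629; area = 1629/2; boundary points = 1 + 4 + 5 + 1 + 2 = 13; strictly interior points = area - boundary/2 + 1 = 809; answer 809
Step 4: W3 = 809; d = -2; remainder = value at the root: 1*(-2)^4 + 7*(-2)^3 + 9*(-2)^2 - 6*(-2)^1 - 9 = (16) + (-56) + (36) + (12) + (-9) = -1; answer -1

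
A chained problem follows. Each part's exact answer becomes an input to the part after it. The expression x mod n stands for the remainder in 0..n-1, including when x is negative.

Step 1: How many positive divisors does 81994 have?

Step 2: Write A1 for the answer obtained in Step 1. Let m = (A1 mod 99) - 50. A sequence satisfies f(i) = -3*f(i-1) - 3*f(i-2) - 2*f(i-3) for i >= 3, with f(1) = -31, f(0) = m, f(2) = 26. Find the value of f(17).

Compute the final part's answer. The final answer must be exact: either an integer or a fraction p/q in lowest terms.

Step 1: 81994 = 2 * 11 * 3727; number of divisors = (1+1) * (1+1) * (1+1) = 8; answer 8
Step 2: A1 = 8; m = -42; f(3) = -3*(26) - 3*(-31) - 2*(-42) = 99; iterating: f(3)=99, f(4)=-313, f(5)=590, f(6)=-1029, f(7)=1943, f(8)=-3922, f(9)=7995, f(10)=-16105, f(11)=32174, f(12)=-64197, f(13)=128279, f(14)=-256594, f(15)=513339, f(16)=-1026793, f(17)=2053550; answer 2053550

2053550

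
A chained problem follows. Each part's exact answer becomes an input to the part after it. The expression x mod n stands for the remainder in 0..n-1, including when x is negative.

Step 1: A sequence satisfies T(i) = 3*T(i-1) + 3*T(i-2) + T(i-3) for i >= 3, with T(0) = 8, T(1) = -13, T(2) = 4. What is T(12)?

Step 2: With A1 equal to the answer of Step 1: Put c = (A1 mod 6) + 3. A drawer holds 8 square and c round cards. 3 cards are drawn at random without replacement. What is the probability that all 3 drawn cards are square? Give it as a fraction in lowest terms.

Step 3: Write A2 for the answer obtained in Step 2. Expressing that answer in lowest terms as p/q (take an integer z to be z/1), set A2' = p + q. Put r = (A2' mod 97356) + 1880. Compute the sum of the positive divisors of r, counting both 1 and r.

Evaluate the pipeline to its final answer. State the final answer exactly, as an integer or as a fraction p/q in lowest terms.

Step 1: T(3) = 3*(4) + 3*(-13) + 1*(8) = -19; iterating: T(3)=-19, T(4)=-58, T(5)=-227, T(6)=-874, T(7)=-3361, T(8)=-12932, T(9)=-49753, T(10)=-191416, T(11)=-736439, T(12)=-2833318; answer -2833318
Step 2: A1 = -2833318; c = 5; total draws C(13,3) = 286; favorable C(8,3) = 56; P = 28/143; answer 28/143
Step 3: A2 = 28/143; threaded value p + q = 171; r = 2051; 2051 = 7 * 293; sigma = (1 + 7) * (1 + 293) = 8 * 294 = 2352; answer 2352

2352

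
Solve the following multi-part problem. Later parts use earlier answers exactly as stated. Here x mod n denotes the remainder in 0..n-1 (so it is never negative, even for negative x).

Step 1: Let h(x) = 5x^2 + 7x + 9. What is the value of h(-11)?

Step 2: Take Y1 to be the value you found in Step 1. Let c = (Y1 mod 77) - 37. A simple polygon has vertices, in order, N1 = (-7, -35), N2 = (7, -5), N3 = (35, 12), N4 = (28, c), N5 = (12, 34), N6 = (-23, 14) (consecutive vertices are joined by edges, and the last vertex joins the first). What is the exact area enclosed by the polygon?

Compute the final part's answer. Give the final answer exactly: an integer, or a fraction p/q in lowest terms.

Step 1: 5*(-11)^2 + 7*(-11)^1 + 9 = (605) + (-77) + (9) = 537; answer 537
Step 2: Y1 = 537; c = 38; cross terms: (-7*-5 - 7*-35)=280, (7*12 - 35*-5)=259, (35*38 - 28*12)=994, (28*34 - 12*38)=496, (12*14 - -23*34)=950, (-23*-35 - -7*14)=903; twice the area = |3882| = 3882; area = 1941; answer 1941

1941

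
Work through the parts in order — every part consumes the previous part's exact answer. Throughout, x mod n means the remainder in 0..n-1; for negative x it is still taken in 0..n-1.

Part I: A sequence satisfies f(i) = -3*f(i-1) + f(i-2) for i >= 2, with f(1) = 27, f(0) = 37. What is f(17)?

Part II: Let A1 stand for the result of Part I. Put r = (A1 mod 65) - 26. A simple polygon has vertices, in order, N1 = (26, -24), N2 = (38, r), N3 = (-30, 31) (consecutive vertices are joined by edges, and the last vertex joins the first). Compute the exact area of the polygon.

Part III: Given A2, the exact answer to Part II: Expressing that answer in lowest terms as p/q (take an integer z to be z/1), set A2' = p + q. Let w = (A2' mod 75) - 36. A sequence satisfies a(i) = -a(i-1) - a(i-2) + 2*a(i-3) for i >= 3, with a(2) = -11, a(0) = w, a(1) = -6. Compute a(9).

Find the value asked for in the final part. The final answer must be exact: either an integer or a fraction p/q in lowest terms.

Part I: f(2) = -3*(27) + 1*(37) = -44; iterating: f(2)=-44, f(3)=159, f(4)=-521, f(5)=1722, f(6)=-5687, f(7)=18783, f(8)=-62036, f(9)=204891, f(10)=-676709, f(11)=2235018, f(12)=-7381763, f(13)=24380307, f(14)=-80522684, f(15)=265948359, f(16)=-878367761, f(17)=2901051642; answer 2901051642
Part II: A1 = 2901051642; r = 21; cross terms: (26*21 - 38*-24)=1458, (38*31 - -30*21)=1808, (-30*-24 - 26*31)=-86; twice the area = |3180| = 3180; area = 1590; answer 1590
Part III: A2 = 1590; threaded value p + q = 1591; w = -20; a(3) = -1*(-11) - 1*(-6) + 2*(-20) = -23; iterating: a(3)=-23, a(4)=22, a(5)=-21, a(6)=-47, a(7)=112, a(8)=-107, a(9)=-99; answer -99

-99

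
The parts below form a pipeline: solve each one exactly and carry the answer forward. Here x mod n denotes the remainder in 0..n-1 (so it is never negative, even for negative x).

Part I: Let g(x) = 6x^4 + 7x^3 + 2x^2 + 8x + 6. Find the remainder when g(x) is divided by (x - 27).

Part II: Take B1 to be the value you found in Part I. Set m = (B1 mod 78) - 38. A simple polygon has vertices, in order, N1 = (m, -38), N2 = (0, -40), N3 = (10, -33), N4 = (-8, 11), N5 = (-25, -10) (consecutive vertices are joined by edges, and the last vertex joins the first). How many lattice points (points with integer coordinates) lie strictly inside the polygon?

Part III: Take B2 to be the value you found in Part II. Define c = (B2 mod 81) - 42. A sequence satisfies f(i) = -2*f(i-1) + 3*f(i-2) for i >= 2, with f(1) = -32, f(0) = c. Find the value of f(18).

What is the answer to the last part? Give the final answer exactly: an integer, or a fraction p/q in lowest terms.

-774841016

Part I: remainder = value at the root: 6*(27)^4 + 7*(27)^3 + 2*(27)^2 + 8*(27)^1 + 6 = (3188646) + (137781) + (1458) + (216) + (6) = 3328107; answer 3328107
Part II: B1 = 3328107; m = -35; cross terms: (-35*-40 - 0*-38)=1400, (0*-33 - 10*-40)=400, (10*11 - -8*-33)=-154, (-8*-10 - -25*11)=355, (-25*-38 - -35*-10)=600; twice the area = |2601| = 2601; area = 2601/2; boundary points = 1 + 1 + 2 + 1 + 2 = 7; strictly interior points = area - boundary/2 + 1 = 1298; answer 1298
Part III: B2 = 1298; c = -40; f(2) = -2*(-32) + 3*(-40) = -56; iterating: f(2)=-56, f(3)=16, f(4)=-200, f(5)=448, f(6)=-1496, f(7)=4336, f(8)=-13160, f(9)=39328, f(10)=-118136, f(11)=354256, f(12)=-1062920, f(13)=3188608, f(14)=-9565976, f(15)=28697776, f(16)=-86093480, f(17)=258280288, f(18)=-774841016; answer -774841016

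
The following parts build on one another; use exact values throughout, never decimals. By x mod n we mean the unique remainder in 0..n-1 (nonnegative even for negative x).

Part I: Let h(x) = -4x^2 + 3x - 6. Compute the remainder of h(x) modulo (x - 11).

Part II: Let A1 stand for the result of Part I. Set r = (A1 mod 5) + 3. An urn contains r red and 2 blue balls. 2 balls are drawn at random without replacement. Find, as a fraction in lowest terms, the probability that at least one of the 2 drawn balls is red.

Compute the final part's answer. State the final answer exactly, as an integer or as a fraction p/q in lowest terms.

27/28

Part I: remainder = value at the root: -4*(11)^2 + 3*(11)^1 - 6 = (-484) + (33) + (-6) = -457; answer -457
Part II: A1 = -457; r = 6; total draws C(8,2) = 28; complement C(2,2) = 1; favorable 28 - 1 = 27; P = 27/28; answer 27/28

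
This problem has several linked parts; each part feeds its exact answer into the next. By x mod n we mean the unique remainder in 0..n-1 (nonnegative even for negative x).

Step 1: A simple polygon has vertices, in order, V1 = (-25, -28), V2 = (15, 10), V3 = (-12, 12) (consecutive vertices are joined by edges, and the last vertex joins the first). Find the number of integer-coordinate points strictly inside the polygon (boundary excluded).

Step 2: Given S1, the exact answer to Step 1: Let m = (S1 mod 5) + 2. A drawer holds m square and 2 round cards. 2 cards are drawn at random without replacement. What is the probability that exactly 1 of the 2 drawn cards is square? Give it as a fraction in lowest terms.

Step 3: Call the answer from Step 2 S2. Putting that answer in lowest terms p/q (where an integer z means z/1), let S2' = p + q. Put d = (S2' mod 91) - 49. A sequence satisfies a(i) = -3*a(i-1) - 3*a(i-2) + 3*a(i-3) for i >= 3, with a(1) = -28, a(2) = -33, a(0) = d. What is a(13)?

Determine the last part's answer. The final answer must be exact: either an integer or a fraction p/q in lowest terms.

Step 1: cross terms: (-25*10 - 15*-28)=170, (15*12 - -12*10)=300, (-12*-28 - -25*12)=636; twice the area = |1106| = 1106; area = 553; boundary points = 2 + 1 + 1 = 4; strictly interior points = area - boundary/2 + 1 = 552; answer 552
Step 2: S1 = 552; m = 4; total draws C(6,2) = 15; favorable C(4,1)*C(2,1) = 8; P = 8/15; answer 8/15
Step 3: S2 = 8/15; threaded value p + q = 23; d = -26; a(3) = -3*(-33) - 3*(-28) + 3*(-26) = 105; iterating: a(3)=105, a(4)=-300, a(5)=486, a(6)=-243, a(7)=-1629, a(8)=7074, a(9)=-17064, a(10)=25083, a(11)=-2835, a(12)=-117936, a(13)=437562; answer 437562

437562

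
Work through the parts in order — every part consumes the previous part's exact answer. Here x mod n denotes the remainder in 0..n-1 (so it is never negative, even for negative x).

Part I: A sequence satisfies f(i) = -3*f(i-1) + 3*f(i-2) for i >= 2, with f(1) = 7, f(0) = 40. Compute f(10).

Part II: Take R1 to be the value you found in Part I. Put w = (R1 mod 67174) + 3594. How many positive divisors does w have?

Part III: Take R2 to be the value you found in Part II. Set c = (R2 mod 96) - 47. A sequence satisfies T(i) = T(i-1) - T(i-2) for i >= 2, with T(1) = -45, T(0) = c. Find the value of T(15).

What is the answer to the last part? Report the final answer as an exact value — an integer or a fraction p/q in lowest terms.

43

Part I: f(2) = -3*(7) + 3*(40) = 99; iterating: f(2)=99, f(3)=-276, f(4)=1125, f(5)=-4203, f(6)=15984, f(7)=-60561, f(8)=229635, f(9)=-870588, f(10)=3300669; answer 3300669
Part II: R1 = 3300669; w = 12737; 12737 = 47 * 271; number of divisors = (1+1) * (1+1) = 4; answer 4
Part III: R2 = 4; c = -43; T(2) = 1*(-45) - 1*(-43) = -2; iterating: T(2)=-2, T(3)=43, T(4)=45, T(5)=2, T(6)=-43, T(7)=-45, T(8)=-2, T(9)=43, T(10)=45, T(11)=2, T(12)=-43, T(13)=-45, T(14)=-2, T(15)=43; answer 43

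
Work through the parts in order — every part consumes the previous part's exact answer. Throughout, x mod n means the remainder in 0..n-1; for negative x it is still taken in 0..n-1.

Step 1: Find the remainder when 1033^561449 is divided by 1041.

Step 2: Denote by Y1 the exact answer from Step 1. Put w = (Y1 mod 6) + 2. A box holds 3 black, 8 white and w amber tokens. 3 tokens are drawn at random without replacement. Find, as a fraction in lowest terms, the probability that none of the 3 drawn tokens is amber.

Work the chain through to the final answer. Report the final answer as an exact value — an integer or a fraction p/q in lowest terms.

33/136

Step 1: squarings mod 1041: 1033^1=1033, 1033^2=64, 1033^4=973, 1033^8=460, 1033^16=277, 1033^32=736, 1033^64=376, 1033^128=841, 1033^256=442, 1033^512=697, 1033^1024=703, 1033^2048=775, 1033^4096=1009, 1033^8192=1024, 1033^16384=289, 1033^32768=241, 1033^65536=826, 1033^131072=421, 1033^262144=271, 1033^524288=571; 1033^561449 = 1033^1 * 1033^8 * 1033^32 * 1033^256 * 1033^4096 * 1033^32768 * 1033^524288 = 376 (mod 1041); answer 376
Step 2: Y1 = 376; w = 6; total draws C(17,3) = 680; favorable C(11,3) = 165; P = 33/136; answer 33/136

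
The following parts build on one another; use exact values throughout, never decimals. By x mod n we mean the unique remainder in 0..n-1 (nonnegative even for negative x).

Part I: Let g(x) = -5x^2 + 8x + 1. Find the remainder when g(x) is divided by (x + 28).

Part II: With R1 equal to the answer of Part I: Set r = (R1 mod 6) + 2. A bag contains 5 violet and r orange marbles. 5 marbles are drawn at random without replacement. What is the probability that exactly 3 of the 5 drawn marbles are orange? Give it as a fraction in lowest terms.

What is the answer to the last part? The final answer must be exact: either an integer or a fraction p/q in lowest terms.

Part I: remainder = value at the root: -5*(-28)^2 + 8*(-28)^1 + 1 = (-3920) + (-224) + (1) = -4143; answer -4143
Part II: R1 = -4143; r = 5; total draws C(10,5) = 252; favorable C(5,3)*C(5,2) = 100; P = 25/63; answer 25/63

25/63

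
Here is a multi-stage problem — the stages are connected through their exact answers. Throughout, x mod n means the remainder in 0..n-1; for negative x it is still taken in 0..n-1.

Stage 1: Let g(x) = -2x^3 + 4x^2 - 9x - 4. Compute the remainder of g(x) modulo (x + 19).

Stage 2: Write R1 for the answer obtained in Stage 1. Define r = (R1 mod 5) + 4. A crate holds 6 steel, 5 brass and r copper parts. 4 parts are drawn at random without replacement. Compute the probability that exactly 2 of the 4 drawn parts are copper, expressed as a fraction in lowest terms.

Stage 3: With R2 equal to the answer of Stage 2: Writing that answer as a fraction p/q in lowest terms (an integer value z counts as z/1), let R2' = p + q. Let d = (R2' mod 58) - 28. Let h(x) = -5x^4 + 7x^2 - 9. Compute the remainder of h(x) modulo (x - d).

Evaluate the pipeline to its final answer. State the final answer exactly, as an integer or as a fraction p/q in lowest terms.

Stage 1: remainder = value at the root: -2*(-19)^3 + 4*(-19)^2 - 9*(-19)^1 - 4 = (13718) + (1444) + (171) + (-4) = 15329; answer 15329
Stage 2: R1 = 15329; r = 8; total draws C(19,4) = 3876; favorable C(8,2)*C(11,2) = 1540; P = 385/969; answer 385/969
Stage 3: R2 = 385/969; threaded value p + q = 1354; d = -8; remainder = value at the root: -5*(-8)^4 + 7*(-8)^2 - 9 = (-20480) + (448) + (-9) = -20041; answer -20041

-20041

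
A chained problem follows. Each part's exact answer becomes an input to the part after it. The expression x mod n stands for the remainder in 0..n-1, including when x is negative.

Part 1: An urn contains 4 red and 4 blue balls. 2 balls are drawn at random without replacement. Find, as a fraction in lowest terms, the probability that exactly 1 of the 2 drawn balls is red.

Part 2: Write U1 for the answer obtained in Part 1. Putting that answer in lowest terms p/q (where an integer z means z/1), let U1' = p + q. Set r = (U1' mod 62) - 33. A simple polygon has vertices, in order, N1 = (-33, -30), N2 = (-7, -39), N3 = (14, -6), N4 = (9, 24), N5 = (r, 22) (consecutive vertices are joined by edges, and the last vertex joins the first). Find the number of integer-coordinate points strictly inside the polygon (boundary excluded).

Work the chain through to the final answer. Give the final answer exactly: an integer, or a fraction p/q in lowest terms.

2079

Part 1: total draws C(8,2) = 28; favorable C(4,1)*C(4,1) = 16; P = 4/7; answer 4/7
Part 2: U1 = 4/7; threaded value p + q = 11; r = -22; cross terms: (-33*-39 - -7*-30)=1077, (-7*-6 - 14*-39)=588, (14*24 - 9*-6)=390, (9*22 - -22*24)=726, (-22*-30 - -33*22)=1386; twice the area = |4167| = 4167; area = 4167/2; boundary points = 1 + 3 + 5 + 1 + 1 = 11; strictly interior points = area - boundary/2 + 1 = 2079; answer 2079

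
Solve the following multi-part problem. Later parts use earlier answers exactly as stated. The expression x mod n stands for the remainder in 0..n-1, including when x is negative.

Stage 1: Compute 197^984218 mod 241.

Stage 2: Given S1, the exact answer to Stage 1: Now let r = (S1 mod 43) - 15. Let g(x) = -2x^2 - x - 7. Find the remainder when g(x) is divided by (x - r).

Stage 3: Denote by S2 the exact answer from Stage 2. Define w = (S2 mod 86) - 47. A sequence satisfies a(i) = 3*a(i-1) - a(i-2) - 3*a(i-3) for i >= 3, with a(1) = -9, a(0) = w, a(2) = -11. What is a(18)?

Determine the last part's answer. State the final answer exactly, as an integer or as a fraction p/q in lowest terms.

Stage 1: squarings mod 241: 197^1=197, 197^2=8, 197^4=64, 197^8=240, 197^16=1, 197^32=1, 197^64=1, 197^128=1, 197^256=1, 197^512=1, 197^1024=1, 197^2048=1, 197^4096=1, 197^8192=1, 197^16384=1, 197^32768=1, 197^65536=1, 197^131072=1, 197^262144=1, 197^524288=1; 197^984218 = 197^2 * 197^8 * 197^16 * 197^128 * 197^1024 * 197^65536 * 197^131072 * 197^262144 * 197^524288 = 233 (mod 241); answer 233
Stage 2: S1 = 233; r = 3; remainder = value at the root: -2*(3)^2 - 1*(3)^1 - 7 = (-18) + (-3) + (-7) = -28; answer -28
Stage 3: S2 = -28; w = 11; a(3) = 3*(-11) - 1*(-9) - 3*(11) = -57; iterating: a(3)=-57, a(4)=-133, a(5)=-309, a(6)=-623, a(7)=-1161, a(8)=-1933, a(9)=-2769, a(10)=-2891, a(11)=-105, a(12)=10883, a(13)=41427, a(14)=113713, a(15)=267063, a(16)=563195, a(17)=1081383, a(18)=1879765; answer 1879765

1879765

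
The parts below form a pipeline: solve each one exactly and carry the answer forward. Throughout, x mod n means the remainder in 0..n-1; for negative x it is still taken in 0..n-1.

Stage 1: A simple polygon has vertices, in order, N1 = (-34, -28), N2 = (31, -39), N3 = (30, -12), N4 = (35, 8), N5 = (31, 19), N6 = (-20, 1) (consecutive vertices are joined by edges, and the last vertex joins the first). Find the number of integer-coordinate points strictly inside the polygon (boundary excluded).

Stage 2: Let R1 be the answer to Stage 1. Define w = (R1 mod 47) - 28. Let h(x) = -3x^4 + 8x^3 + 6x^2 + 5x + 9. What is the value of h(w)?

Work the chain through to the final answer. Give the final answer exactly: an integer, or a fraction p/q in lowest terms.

Stage 1: cross terms: (-34*-39 - 31*-28)=2194, (31*-12 - 30*-39)=798, (30*8 - 35*-12)=660, (35*19 - 31*8)=417, (31*1 - -20*19)=411, (-20*-28 - -34*1)=594; twice the area = |5074| = 5074; area = 2537; boundary points = 1 + 1 + 5 + 1 + 3 + 1 = 12; strictly interior points = area - boundary/2 + 1 = 2532; answer 2532
Stage 2: R1 = 2532; w = 13; -3*(13)^4 + 8*(13)^3 + 6*(13)^2 + 5*(13)^1 + 9 = (-85683) + (17576) + (1014) + (65) + (9) = -67019; answer -67019

-67019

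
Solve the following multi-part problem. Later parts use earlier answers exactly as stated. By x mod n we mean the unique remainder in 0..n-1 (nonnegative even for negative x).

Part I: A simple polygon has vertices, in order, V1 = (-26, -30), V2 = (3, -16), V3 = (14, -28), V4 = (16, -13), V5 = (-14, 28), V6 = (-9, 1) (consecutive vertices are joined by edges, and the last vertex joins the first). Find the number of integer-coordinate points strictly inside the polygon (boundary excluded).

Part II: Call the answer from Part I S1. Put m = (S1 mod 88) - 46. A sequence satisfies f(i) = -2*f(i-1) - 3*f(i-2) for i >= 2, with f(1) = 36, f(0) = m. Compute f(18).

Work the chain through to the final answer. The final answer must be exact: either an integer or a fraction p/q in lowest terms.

695112

Part I: cross terms: (-26*-16 - 3*-30)=506, (3*-28 - 14*-16)=140, (14*-13 - 16*-28)=266, (16*28 - -14*-13)=266, (-14*1 - -9*28)=238, (-9*-30 - -26*1)=296; twice the area = |1712| = 1712; area = 856; boundary points = 1 + 1 + 1 + 1 + 1 + 1 = 6; strictly interior points = area - boundary/2 + 1 = 854; answer 854
Part II: S1 = 854; m = 16; f(2) = -2*(36) - 3*(16) = -120; iterating: f(2)=-120, f(3)=132, f(4)=96, f(5)=-588, f(6)=888, f(7)=-12, f(8)=-2640, f(9)=5316, f(10)=-2712, f(11)=-10524, f(12)=29184, f(13)=-26796, f(14)=-33960, f(15)=148308, f(16)=-194736, f(17)=-55452, f(18)=695112; answer 695112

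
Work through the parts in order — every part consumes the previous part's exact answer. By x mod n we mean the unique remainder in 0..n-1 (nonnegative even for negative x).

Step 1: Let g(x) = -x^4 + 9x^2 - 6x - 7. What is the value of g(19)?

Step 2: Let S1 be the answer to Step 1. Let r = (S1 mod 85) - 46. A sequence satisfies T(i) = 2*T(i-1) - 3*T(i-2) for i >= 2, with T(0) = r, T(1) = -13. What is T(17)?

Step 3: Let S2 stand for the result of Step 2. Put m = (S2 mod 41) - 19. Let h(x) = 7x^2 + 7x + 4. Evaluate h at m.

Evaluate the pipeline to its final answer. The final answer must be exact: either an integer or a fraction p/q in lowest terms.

Step 1: -1*(19)^4 + 9*(19)^2 - 6*(19)^1 - 7 = (-130321) + (3249) + (-114) + (-7) = -127193; answer -127193
Step 2: S1 = -127193; r = 6; T(2) = 2*(-13) - 3*(6) = -44; iterating: T(2)=-44, T(3)=-49, T(4)=34, T(5)=215, T(6)=328, T(7)=11, T(8)=-962, T(9)=-1957, T(10)=-1028, T(11)=3815, T(12)=10714, T(13)=9983, T(14)=-12176, T(15)=-54301, T(16)=-72074, T(17)=18755; answer 18755
Step 3: S2 = 18755; m = -1; 7*(-1)^2 + 7*(-1)^1 + 4 = (7) + (-7) + (4) = 4; answer 4

4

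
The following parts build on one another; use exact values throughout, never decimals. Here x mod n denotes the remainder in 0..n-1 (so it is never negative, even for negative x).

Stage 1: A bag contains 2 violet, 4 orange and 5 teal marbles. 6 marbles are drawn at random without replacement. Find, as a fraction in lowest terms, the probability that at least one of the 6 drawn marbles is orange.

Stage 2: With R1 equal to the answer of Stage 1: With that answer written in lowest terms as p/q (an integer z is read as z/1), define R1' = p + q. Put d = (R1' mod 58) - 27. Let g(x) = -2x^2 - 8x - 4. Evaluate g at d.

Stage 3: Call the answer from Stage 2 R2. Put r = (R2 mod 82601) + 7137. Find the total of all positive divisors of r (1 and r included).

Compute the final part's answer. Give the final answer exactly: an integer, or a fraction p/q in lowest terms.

134316

Stage 1: total draws C(11,6) = 462; complement C(7,6) = 7; favorable 462 - 7 = 455; P = 65/66; answer 65/66
Stage 2: R1 = 65/66; threaded value p + q = 131; d = -12; -2*(-12)^2 - 8*(-12)^1 - 4 = (-288) + (96) + (-4) = -196; answer -196
Stage 3: R2 = -196; r = 89542; 89542 = 2 * 44771; sigma = (1 + 2) * (1 + 44771) = 3 * 44772 = 134316; answer 134316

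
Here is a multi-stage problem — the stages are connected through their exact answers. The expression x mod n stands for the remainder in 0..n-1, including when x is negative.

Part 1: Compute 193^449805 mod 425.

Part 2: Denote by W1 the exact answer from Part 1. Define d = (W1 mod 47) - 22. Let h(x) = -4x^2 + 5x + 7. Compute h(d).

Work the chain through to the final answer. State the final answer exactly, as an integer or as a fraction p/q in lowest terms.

Part 1: squarings mod 425: 193^1=193, 193^2=274, 193^4=276, 193^8=101, 193^16=1, 193^32=1, 193^64=1, 193^128=1, 193^256=1, 193^512=1, 193^1024=1, 193^2048=1, 193^4096=1, 193^8192=1, 193^16384=1, 193^32768=1, 193^65536=1, 193^131072=1, 193^262144=1; 193^449805 = 193^1 * 193^4 * 193^8 * 193^256 * 193^1024 * 193^2048 * 193^4096 * 193^16384 * 193^32768 * 193^131072 * 193^262144 = 418 (mod 425); answer 418
Part 2: W1 = 418; d = 20; -4*(20)^2 + 5*(20)^1 + 7 = (-1600) + (100) + (7) = -1493; answer -1493

-1493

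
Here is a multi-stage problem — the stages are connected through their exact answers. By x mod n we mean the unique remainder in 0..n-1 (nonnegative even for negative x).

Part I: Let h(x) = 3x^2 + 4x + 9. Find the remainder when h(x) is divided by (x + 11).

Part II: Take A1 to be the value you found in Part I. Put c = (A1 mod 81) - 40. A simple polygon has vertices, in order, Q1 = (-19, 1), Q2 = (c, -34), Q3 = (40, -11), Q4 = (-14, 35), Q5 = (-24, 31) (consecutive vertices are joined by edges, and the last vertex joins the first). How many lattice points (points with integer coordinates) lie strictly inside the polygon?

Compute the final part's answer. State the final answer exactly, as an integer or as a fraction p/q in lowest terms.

Part I: remainder = value at the root: 3*(-11)^2 + 4*(-11)^1 + 9 = (363) + (-44) + (9) = 328; answer 328
Part II: A1 = 328; c = -36; cross terms: (-19*-34 - -36*1)=682, (-36*-11 - 40*-34)=1756, (40*35 - -14*-11)=1246, (-14*31 - -24*35)=406, (-24*1 - -19*31)=565; twice the area = |4655| = 4655; area = 4655/2; boundary points = 1 + 1 + 2 + 2 + 5 = 11; strictly interior points = area - boundary/2 + 1 = 2323; answer 2323

2323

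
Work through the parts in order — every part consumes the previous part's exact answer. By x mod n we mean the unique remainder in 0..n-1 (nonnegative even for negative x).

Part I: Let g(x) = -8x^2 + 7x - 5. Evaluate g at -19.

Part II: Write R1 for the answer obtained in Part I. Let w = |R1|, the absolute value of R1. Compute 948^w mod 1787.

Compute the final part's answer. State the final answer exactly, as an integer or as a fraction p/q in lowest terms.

1065

Part I: -8*(-19)^2 + 7*(-19)^1 - 5 = (-2888) + (-133) + (-5) = -3026; answer -3026
Part II: R1 = -3026; w = 3026; squarings mod 1787: 948^1=948, 948^2=1630, 948^4=1418, 948^8=349, 948^16=285, 948^32=810, 948^64=271, 948^128=174, 948^256=1684, 948^512=1674, 948^1024=260, 948^2048=1481; 948^3026 = 948^2 * 948^16 * 948^64 * 948^128 * 948^256 * 948^512 * 948^2048 = 1065 (mod 1787); answer 1065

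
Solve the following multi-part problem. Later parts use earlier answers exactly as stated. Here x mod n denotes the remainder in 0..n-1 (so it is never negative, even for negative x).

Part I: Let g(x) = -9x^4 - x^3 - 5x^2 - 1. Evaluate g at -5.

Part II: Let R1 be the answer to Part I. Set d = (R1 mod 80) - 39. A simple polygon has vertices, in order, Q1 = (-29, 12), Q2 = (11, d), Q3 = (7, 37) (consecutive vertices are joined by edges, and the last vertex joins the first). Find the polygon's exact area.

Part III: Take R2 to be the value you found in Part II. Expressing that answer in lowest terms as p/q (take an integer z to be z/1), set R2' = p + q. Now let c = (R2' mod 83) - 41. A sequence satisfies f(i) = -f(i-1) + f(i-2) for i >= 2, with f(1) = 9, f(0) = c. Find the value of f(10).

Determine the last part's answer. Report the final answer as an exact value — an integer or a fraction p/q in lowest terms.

Part I: -9*(-5)^4 - 1*(-5)^3 - 5*(-5)^2 - 1 = (-5625) + (125) + (-125) + (-1) = -5626; answer -5626
Part II: R1 = -5626; d = 15; cross terms: (-29*15 - 11*12)=-567, (11*37 - 7*15)=302, (7*12 - -29*37)=1157; twice the area = |892| = 892; area = 446; answer 446
Part III: R2 = 446; threaded value p + q = 447; c = -9; f(2) = -1*(9) + 1*(-9) = -18; iterating: f(2)=-18, f(3)=27, f(4)=-45, f(5)=72, f(6)=-117, f(7)=189, f(8)=-306, f(9)=495, f(10)=-801; answer -801

-801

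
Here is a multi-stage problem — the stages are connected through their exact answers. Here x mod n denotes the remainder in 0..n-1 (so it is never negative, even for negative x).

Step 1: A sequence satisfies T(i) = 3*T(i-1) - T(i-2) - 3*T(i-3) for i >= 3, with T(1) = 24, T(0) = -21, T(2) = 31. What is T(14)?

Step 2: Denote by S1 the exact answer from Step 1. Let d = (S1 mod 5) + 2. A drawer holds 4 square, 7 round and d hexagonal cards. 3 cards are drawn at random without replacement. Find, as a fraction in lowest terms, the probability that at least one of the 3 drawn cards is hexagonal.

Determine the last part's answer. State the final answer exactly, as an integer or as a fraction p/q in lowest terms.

Step 1: T(3) = 3*(31) - 1*(24) - 3*(-21) = 132; iterating: T(3)=132, T(4)=293, T(5)=654, T(6)=1273, T(7)=2286, T(8)=3623, T(9)=4764, T(10)=3811, T(11)=-4200, T(12)=-30703, T(13)=-99342, T(14)=-254723; answer -254723
Step 2: S1 = -254723; d = 4; total draws C(15,3) = 455; complement C(11,3) = 165; favorable 455 - 165 = 290; P = 58/91; answer 58/91

58/91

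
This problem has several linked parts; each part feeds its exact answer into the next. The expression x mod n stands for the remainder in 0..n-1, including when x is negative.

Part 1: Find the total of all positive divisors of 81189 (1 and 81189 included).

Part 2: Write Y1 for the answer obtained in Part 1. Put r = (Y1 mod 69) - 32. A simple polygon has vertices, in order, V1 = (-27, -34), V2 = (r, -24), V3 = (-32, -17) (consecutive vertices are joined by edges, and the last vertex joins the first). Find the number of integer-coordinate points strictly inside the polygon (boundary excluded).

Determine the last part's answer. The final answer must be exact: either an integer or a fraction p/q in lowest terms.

Part 1: 81189 = 3^3 * 31 * 97; sigma = (1 + 3 + 9 + 27) * (1 + 31) * (1 + 97) = 40 * 32 * 98 = 125440; answer 125440
Part 2: Y1 = 125440; r = 35; cross terms: (-27*-24 - 35*-34)=1838, (35*-17 - -32*-24)=-1363, (-32*-34 - -27*-17)=629; twice the area = |1104| = 1104; area = 552; boundary points = 2 + 1 + 1 = 4; strictly interior points = area - boundary/2 + 1 = 551; answer 551

551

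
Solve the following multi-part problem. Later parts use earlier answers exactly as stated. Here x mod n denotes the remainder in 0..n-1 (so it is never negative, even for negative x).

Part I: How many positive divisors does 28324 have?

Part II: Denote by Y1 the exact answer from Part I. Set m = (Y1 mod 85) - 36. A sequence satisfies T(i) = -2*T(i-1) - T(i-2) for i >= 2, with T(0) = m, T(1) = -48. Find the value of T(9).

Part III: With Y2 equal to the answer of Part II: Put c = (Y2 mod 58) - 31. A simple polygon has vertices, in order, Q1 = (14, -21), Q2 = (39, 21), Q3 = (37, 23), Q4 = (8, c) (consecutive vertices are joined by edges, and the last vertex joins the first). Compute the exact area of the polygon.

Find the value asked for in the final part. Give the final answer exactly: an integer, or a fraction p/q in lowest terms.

245

Part I: 28324 = 2^2 * 73 * 97; number of divisors = (2+1) * (1+1) * (1+1) = 12; answer 12
Part II: Y1 = 12; m = -24; T(2) = -2*(-48) - 1*(-24) = 120; iterating: T(2)=120, T(3)=-192, T(4)=264, T(5)=-336, T(6)=408, T(7)=-480, T(8)=552, T(9)=-624; answer -624
Part III: Y2 = -624; c = -17; cross terms: (14*21 - 39*-21)=1113, (39*23 - 37*21)=120, (37*-17 - 8*23)=-813, (8*-21 - 14*-17)=70; twice the area = |490| = 490; area = 245; answer 245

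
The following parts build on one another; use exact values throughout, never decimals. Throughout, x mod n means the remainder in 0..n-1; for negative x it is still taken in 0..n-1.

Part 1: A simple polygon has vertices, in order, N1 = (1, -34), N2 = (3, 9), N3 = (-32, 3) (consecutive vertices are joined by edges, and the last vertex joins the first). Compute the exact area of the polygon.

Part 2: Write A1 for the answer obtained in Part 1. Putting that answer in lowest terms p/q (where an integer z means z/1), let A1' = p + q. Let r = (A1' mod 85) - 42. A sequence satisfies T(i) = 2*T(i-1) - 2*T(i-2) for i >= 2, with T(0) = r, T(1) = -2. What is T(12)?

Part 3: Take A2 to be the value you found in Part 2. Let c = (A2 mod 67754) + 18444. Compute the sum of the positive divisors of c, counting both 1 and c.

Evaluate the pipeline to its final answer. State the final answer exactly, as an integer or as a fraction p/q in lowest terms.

171384

Part 1: cross terms: (1*9 - 3*-34)=111, (3*3 - -32*9)=297, (-32*-34 - 1*3)=1085; twice the area = |1493| = 1493; area = 1493/2; answer 1493/2
Part 2: A1 = 1493/2; threaded value p + q = 1495; r = 8; T(2) = 2*(-2) - 2*(8) = -20; iterating: T(2)=-20, T(3)=-36, T(4)=-32, T(5)=8, T(6)=80, T(7)=144, T(8)=128, T(9)=-32, T(10)=-320, T(11)=-576, T(12)=-512; answer -512
Part 3: A2 = -512; c = 85686; 85686 = 2 * 3 * 14281; sigma = (1 + 2) * (1 + 3) * (1 + 14281) = 3 * 4 * 14282 = 171384; answer 171384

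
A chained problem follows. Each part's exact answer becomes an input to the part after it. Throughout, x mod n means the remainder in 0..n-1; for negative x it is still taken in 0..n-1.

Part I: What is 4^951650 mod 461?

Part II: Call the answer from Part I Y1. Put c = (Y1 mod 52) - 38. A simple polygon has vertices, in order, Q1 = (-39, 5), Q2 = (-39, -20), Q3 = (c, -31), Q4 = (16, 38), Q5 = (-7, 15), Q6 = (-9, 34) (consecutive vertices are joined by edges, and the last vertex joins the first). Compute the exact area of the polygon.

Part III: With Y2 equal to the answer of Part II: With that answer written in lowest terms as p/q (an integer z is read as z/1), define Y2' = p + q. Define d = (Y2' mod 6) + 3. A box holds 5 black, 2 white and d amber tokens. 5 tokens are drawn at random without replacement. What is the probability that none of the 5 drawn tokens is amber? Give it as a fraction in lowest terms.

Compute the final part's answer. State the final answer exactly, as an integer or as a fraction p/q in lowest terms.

1/12

Part I: squarings mod 461: 4^1=4, 4^2=16, 4^4=256, 4^8=74, 4^16=405, 4^32=370, 4^64=444, 4^128=289, 4^256=80, 4^512=407, 4^1024=150, 4^2048=372, 4^4096=84, 4^8192=141, 4^16384=58, 4^32768=137, 4^65536=329, 4^131072=367, 4^262144=77, 4^524288=397; 4^951650 = 4^2 * 4^32 * 4^64 * 4^256 * 4^1024 * 4^32768 * 4^131072 * 4^262144 * 4^524288 = 441 (mod 461); answer 441
Part II: Y1 = 441; c = -13; cross terms: (-39*-20 - -39*5)=975, (-39*-31 - -13*-20)=949, (-13*38 - 16*-31)=2, (16*15 - -7*38)=506, (-7*34 - -9*15)=-103, (-9*5 - -39*34)=1281; twice the area = |3610| = 3610; area = 1805; answer 1805
Part III: Y2 = 1805; threaded value p + q = 1806; d = 3; total draws C(10,5) = 252; favorable C(7,5) = 21; P = 1/12; answer 1/12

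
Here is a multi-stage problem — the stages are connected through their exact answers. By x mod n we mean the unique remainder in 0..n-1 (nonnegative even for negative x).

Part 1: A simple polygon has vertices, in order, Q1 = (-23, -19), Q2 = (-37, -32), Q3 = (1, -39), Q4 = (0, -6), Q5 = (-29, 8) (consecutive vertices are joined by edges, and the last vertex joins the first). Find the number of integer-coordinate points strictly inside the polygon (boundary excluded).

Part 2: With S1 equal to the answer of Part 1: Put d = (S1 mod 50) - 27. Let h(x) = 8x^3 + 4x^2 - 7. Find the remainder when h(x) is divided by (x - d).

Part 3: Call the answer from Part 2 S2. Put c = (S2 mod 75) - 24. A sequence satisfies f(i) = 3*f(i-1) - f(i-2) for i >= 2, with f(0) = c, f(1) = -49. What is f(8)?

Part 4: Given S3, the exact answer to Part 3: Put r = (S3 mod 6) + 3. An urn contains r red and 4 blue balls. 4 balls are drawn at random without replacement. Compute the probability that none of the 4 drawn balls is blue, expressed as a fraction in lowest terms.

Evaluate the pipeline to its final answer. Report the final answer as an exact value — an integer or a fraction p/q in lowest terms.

7/66

Part 1: cross terms: (-23*-32 - -37*-19)=33, (-37*-39 - 1*-32)=1475, (1*-6 - 0*-39)=-6, (0*8 - -29*-6)=-174, (-29*-19 - -23*8)=735; twice the area = |2063| = 2063; area = 2063/2; boundary points = 1 + 1 + 1 + 1 + 3 = 7; strictly interior points = area - boundary/2 + 1 = 1029; answer 1029
Part 2: S1 = 1029; d = 2; remainder = value at the root: 8*(2)^3 + 4*(2)^2 - 7 = (64) + (16) + (-7) = 73; answer 73
Part 3: S2 = 73; c = 49; f(2) = 3*(-49) - 1*(49) = -196; iterating: f(2)=-196, f(3)=-539, f(4)=-1421, f(5)=-3724, f(6)=-9751, f(7)=-25529, f(8)=-66836; answer -66836
Part 4: S3 = -66836; r = 7; total draws C(11,4) = 330; favorable C(7,4) = 35; P = 7/66; answer 7/66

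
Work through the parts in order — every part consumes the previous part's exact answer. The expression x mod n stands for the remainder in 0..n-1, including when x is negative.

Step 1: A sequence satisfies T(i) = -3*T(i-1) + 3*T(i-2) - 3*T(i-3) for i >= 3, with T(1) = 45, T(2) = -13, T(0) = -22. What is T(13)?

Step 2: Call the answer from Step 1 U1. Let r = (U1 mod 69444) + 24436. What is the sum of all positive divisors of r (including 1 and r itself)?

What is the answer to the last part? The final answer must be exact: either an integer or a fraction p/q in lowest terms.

36900

Step 1: T(3) = -3*(-13) + 3*(45) - 3*(-22) = 240; iterating: T(3)=240, T(4)=-894, T(5)=3441, T(6)=-13725, T(7)=54180, T(8)=-214038, T(9)=845829, T(10)=-3342141, T(11)=13206024, T(12)=-52181982, T(13)=206190441; answer 206190441
Step 2: U1 = 206190441; r = 35641; 35641 = 29 * 1229; sigma = (1 + 29) * (1 + 1229) = 30 * 1230 = 36900; answer 36900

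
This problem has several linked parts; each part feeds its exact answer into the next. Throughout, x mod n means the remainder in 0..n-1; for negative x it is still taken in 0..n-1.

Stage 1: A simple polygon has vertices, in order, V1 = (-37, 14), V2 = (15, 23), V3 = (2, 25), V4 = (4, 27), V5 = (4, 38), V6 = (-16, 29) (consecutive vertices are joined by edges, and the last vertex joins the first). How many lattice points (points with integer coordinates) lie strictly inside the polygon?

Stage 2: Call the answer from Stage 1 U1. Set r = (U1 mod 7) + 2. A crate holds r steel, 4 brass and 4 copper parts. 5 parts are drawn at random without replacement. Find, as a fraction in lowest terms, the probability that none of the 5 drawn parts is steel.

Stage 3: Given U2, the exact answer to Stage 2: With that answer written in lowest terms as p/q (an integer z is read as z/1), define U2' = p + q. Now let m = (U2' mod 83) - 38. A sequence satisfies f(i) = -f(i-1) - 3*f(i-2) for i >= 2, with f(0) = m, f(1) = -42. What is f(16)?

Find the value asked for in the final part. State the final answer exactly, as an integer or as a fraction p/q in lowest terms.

200574

Stage 1: cross terms: (-37*23 - 15*14)=-1061, (15*25 - 2*23)=329, (2*27 - 4*25)=-46, (4*38 - 4*27)=44, (4*29 - -16*38)=724, (-16*14 - -37*29)=849; twice the area = |839| = 839; area = 839/2; boundary points = 1 + 1 + 2 + 11 + 1 + 3 = 19; strictly interior points = area - boundary/2 + 1 = 411; answer 411
Stage 2: U1 = 411; r = 7; total draws C(15,5) = 3003; favorable C(8,5) = 56; P = 8/429; answer 8/429
Stage 3: U2 = 8/429; threaded value p + q = 437; m = -16; f(2) = -1*(-42) - 3*(-16) = 90; iterating: f(2)=90, f(3)=36, f(4)=-306, f(5)=198, f(6)=720, f(7)=-1314, f(8)=-846, f(9)=4788, f(10)=-2250, f(11)=-12114, f(12)=18864, f(13)=17478, f(14)=-74070, f(15)=21636, f(16)=200574; answer 200574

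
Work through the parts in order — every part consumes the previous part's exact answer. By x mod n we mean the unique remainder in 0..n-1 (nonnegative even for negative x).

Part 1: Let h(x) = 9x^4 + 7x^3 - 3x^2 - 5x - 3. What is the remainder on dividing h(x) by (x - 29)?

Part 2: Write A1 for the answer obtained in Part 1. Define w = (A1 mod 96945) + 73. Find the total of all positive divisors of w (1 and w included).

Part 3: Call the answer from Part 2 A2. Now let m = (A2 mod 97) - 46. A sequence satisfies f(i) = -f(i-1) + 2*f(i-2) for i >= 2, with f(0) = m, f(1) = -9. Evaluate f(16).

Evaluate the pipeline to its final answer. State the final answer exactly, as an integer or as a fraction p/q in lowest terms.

873831

Part 1: remainder = value at the root: 9*(29)^4 + 7*(29)^3 - 3*(29)^2 - 5*(29)^1 - 3 = (6365529) + (170723) + (-2523) + (-145) + (-3) = 6533581; answer 6533581
Part 2: A1 = 6533581; w = 38339; 38339 = 7 * 5477; sigma = (1 + 7) * (1 + 5477) = 8 * 5478 = 43824; answer 43824
Part 3: A2 = 43824; m = 31; f(2) = -1*(-9) + 2*(31) = 71; iterating: f(2)=71, f(3)=-89, f(4)=231, f(5)=-409, f(6)=871, f(7)=-1689, f(8)=3431, f(9)=-6809, f(10)=13671, f(11)=-27289, f(12)=54631, f(13)=-109209, f(14)=218471, f(15)=-436889, f(16)=873831; answer 873831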